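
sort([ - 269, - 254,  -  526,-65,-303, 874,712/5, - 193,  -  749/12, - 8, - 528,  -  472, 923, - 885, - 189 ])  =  [-885,- 528,-526, - 472,  -  303, - 269, - 254 ,  -  193, - 189, -65, - 749/12, - 8, 712/5, 874,923]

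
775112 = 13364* 58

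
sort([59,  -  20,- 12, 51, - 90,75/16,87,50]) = [-90,-20, - 12,75/16,50, 51,59 , 87] 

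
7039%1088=511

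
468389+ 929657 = 1398046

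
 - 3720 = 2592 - 6312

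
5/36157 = 5/36157 = 0.00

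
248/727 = 248/727 =0.34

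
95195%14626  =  7439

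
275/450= 11/18 =0.61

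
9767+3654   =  13421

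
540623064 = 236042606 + 304580458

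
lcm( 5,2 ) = 10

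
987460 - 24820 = 962640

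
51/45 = 1+2/15 = 1.13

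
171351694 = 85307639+86044055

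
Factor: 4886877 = 3^1*29^1*56171^1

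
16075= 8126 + 7949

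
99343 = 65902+33441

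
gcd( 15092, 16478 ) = 154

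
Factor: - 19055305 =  - 5^1*643^1*5927^1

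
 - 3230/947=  -3230/947= -3.41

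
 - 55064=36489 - 91553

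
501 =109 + 392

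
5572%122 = 82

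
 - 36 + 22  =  -14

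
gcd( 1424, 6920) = 8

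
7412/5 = 1482 + 2/5 = 1482.40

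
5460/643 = 8 + 316/643 = 8.49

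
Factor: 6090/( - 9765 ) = -2^1 *3^( - 1)*29^1*31^(-1) = -  58/93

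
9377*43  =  403211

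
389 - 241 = 148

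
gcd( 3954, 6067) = 1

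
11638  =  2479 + 9159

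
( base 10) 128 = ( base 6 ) 332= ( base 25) 53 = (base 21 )62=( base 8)200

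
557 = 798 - 241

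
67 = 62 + 5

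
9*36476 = 328284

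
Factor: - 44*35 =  - 1540 = - 2^2*5^1*7^1*11^1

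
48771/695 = 70+121/695 = 70.17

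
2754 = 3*918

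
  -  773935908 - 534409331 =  - 1308345239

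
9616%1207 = 1167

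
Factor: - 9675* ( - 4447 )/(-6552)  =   - 2^( - 3)*5^2*7^ (-1)*13^( - 1 )*43^1*4447^1 = - 4780525/728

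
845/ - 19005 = -1 + 3632/3801= - 0.04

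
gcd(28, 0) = 28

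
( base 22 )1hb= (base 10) 869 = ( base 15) 3CE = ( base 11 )720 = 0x365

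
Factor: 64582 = 2^1 * 7^2*659^1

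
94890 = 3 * 31630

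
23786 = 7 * 3398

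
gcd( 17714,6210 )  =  2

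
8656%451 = 87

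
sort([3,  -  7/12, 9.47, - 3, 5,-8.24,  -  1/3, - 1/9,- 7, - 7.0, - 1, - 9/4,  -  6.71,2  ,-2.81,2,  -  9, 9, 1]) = [ - 9, - 8.24,  -  7,  -  7.0, - 6.71, - 3 , -2.81, - 9/4, - 1 , - 7/12,  -  1/3,-1/9,  1,2 , 2,3, 5,9, 9.47 ]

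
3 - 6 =-3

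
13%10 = 3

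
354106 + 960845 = 1314951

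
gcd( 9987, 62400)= 3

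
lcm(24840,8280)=24840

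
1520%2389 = 1520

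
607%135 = 67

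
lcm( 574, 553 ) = 45346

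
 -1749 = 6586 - 8335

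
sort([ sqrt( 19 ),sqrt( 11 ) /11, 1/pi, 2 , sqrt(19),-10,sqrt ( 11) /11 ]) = [-10,  sqrt(11) /11,sqrt(11 )/11, 1/pi,2 , sqrt( 19 ),  sqrt( 19)] 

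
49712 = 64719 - 15007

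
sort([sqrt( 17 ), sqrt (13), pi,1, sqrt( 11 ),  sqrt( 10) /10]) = [sqrt( 10)/10,1,pi,sqrt( 11), sqrt( 13 ),sqrt( 17 )] 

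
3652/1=3652= 3652.00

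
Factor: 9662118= 2^1 * 3^1*  1610353^1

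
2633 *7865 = 20708545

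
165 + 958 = 1123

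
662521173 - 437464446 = 225056727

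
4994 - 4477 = 517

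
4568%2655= 1913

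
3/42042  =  1/14014  =  0.00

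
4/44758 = 2/22379 =0.00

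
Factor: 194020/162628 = 445/373= 5^1 * 89^1*373^( - 1 )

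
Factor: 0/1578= 0 = 0^1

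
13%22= 13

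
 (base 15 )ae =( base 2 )10100100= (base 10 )164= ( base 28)5o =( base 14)BA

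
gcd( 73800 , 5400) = 1800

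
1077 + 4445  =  5522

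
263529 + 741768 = 1005297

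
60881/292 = 208 + 145/292 =208.50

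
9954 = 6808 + 3146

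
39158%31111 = 8047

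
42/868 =3/62 = 0.05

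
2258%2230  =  28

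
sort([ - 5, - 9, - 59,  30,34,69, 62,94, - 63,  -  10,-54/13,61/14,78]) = [-63, - 59, - 10, - 9, - 5, - 54/13, 61/14, 30, 34,62,69,78,94] 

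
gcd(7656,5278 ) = 58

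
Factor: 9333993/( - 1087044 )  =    -  2^(-2 )*7^ ( - 1) * 12941^( - 1) *3111331^1 = - 3111331/362348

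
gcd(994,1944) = 2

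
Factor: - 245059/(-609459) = 3^(-1)*223^( - 1)*269^1 = 269/669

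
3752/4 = 938 = 938.00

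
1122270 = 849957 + 272313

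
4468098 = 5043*886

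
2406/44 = 1203/22=54.68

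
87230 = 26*3355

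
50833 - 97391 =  - 46558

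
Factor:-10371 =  - 3^1*3457^1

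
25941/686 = 25941/686=37.81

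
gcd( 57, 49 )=1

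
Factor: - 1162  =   - 2^1*7^1*83^1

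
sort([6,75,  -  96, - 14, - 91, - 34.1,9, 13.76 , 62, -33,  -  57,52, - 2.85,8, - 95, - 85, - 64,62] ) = [ - 96,  -  95, - 91,  -  85,-64,-57,  -  34.1, - 33, - 14, - 2.85,6,8,9,13.76, 52, 62,62,75] 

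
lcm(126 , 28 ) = 252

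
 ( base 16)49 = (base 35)23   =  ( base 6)201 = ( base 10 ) 73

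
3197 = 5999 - 2802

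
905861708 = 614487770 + 291373938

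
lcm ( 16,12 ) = 48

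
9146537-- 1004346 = 10150883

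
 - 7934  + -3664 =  - 11598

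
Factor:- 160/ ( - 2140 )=8/107 = 2^3*107^( - 1 ) 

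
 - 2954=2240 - 5194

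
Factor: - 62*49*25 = -75950 = - 2^1*5^2 * 7^2*31^1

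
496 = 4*124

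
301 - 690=-389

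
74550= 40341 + 34209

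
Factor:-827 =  - 827^1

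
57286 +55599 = 112885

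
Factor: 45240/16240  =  2^( - 1)*3^1*7^ ( - 1 )*13^1=39/14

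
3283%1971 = 1312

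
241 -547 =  - 306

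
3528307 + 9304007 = 12832314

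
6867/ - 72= - 96 + 5/8 = - 95.38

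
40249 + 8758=49007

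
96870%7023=5571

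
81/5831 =81/5831=0.01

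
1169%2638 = 1169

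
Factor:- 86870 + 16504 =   -  70366 = -2^1*151^1*233^1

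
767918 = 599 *1282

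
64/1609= 64/1609 = 0.04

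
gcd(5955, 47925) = 15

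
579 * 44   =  25476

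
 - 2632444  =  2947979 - 5580423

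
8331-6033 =2298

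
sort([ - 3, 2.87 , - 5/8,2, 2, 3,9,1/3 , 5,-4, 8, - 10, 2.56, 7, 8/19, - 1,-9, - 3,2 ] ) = [ - 10, - 9, - 4, - 3, - 3, - 1, - 5/8, 1/3,8/19, 2,  2,2, 2.56, 2.87 , 3,5,  7 , 8,9]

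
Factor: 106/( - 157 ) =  - 2^1 * 53^1*157^( - 1 ) 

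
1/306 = 1/306=0.00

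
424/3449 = 424/3449 = 0.12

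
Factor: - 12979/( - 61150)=2^ ( - 1)*5^( - 2 )*1223^( - 1)*12979^1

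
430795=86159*5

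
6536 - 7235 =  - 699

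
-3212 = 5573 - 8785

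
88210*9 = 793890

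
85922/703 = 122 + 156/703 = 122.22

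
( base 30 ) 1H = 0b101111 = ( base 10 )47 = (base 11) 43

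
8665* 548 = 4748420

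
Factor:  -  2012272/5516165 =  - 2^4*5^(- 1)*31^1*103^( - 1 ) * 4057^1 * 10711^( - 1) 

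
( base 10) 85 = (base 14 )61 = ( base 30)2P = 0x55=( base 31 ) 2N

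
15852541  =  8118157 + 7734384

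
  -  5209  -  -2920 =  - 2289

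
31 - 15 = 16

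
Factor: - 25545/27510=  - 2^(  -  1) * 7^(-1 )*13^1 = - 13/14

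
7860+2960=10820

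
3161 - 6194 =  - 3033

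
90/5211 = 10/579 = 0.02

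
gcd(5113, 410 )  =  1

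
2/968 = 1/484 =0.00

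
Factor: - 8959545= - 3^3 * 5^1*7^1*19^1*499^1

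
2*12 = 24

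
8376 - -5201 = 13577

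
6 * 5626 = 33756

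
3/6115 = 3/6115  =  0.00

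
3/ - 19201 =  - 1 + 19198/19201=-0.00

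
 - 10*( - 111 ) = 1110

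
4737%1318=783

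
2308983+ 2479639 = 4788622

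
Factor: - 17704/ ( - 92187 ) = 2^3*3^(-2 )*2213^1 * 10243^ ( - 1) 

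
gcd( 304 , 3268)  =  76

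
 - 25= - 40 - -15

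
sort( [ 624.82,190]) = [ 190,624.82] 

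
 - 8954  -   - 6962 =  - 1992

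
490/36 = 13 + 11/18 = 13.61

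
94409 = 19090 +75319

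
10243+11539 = 21782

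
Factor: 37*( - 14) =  -518 = - 2^1 * 7^1*37^1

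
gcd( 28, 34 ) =2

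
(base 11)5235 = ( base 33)6c5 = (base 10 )6935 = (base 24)c0n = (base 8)15427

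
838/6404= 419/3202 = 0.13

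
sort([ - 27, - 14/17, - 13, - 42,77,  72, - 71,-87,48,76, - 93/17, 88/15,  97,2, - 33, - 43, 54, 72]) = [ - 87, - 71,-43, - 42, - 33, - 27,-13,- 93/17, - 14/17, 2,  88/15,48  ,  54,72,72,76,77, 97]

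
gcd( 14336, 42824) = 8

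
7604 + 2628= 10232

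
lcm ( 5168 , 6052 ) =459952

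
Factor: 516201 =3^1 * 7^1 *47^1*523^1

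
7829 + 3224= 11053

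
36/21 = 12/7 = 1.71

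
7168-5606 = 1562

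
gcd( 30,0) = 30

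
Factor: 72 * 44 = 3168 = 2^5 * 3^2*11^1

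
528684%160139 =48267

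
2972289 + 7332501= 10304790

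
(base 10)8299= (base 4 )2001223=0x206B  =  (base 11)6265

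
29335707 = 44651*657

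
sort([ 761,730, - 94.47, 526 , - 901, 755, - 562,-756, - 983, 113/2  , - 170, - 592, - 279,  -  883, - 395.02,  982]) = [-983,-901, - 883, - 756, - 592, - 562 , - 395.02,- 279,-170, - 94.47, 113/2, 526, 730, 755,761,982 ]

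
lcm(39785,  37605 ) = 2745165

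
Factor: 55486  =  2^1*27743^1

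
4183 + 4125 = 8308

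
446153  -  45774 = 400379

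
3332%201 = 116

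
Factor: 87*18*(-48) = -2^5 * 3^4*29^1 = -  75168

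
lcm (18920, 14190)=56760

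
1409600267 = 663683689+745916578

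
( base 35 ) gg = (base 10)576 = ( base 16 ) 240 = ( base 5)4301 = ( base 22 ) 144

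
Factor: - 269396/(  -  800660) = 5^( - 1 )*7^(-2) * 19^( - 1)*  43^ (-1)*67349^1 = 67349/200165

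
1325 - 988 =337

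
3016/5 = 3016/5 = 603.20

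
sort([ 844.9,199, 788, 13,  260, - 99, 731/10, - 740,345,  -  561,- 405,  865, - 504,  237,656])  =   [ -740, - 561 ,-504, - 405 , - 99 , 13, 731/10,199,  237,260,345,656,788, 844.9,  865] 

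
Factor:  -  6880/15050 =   -  2^4*5^( - 1 )*7^ ( - 1 ) = - 16/35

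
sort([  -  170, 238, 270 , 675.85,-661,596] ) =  [ - 661, - 170, 238, 270, 596,  675.85]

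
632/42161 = 632/42161 =0.01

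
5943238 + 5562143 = 11505381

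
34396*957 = 32916972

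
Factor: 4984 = 2^3*7^1*89^1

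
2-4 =  -  2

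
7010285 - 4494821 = 2515464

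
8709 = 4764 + 3945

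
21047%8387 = 4273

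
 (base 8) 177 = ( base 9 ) 151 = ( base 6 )331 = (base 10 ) 127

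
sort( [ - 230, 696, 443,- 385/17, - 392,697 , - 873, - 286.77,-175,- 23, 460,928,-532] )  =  [ - 873 , - 532, - 392, - 286.77, - 230, - 175 , - 23, - 385/17, 443, 460, 696,697, 928]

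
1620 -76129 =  - 74509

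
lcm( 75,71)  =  5325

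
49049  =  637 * 77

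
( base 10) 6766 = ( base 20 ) gi6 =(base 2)1101001101110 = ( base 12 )3aba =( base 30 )7FG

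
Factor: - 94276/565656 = -1/6 = -2^(-1)*3^(  -  1)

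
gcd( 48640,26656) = 32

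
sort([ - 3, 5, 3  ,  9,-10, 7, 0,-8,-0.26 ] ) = [ - 10, - 8, - 3,-0.26, 0,3, 5,7,9 ]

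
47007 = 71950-24943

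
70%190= 70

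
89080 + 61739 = 150819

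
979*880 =861520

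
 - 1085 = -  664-421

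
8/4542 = 4/2271 = 0.00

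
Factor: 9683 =23^1*421^1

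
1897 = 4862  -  2965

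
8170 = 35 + 8135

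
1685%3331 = 1685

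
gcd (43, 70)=1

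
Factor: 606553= 71^1*8543^1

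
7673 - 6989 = 684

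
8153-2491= 5662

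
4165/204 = 245/12 = 20.42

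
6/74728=3/37364 = 0.00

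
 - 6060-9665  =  -15725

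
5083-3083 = 2000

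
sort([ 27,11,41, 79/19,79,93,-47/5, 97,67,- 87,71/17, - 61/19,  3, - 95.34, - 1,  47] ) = [-95.34, - 87,-47/5,- 61/19, - 1,3, 79/19, 71/17,11,27,41,47,67,79,93, 97 ]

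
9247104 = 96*96324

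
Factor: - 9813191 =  - 2633^1 * 3727^1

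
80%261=80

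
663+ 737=1400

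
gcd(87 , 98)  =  1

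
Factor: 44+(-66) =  - 2^1* 11^1 = - 22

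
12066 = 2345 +9721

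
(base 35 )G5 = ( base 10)565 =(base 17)1G4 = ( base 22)13F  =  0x235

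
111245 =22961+88284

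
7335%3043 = 1249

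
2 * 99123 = 198246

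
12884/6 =2147 + 1/3  =  2147.33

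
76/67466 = 38/33733= 0.00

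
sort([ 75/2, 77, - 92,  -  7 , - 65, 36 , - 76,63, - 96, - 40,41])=[ - 96,- 92, - 76, - 65, - 40, - 7,36 , 75/2,41,  63,77 ] 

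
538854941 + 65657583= 604512524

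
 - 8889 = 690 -9579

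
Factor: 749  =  7^1*107^1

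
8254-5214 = 3040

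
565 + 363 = 928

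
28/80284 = 7/20071=0.00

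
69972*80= 5597760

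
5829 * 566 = 3299214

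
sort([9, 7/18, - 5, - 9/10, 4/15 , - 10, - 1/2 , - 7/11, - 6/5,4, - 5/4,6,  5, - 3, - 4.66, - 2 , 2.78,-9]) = [ - 10, - 9 , - 5 , - 4.66, - 3, -2, - 5/4, - 6/5, - 9/10 ,-7/11, - 1/2,4/15,  7/18,  2.78,4, 5, 6,9]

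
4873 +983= 5856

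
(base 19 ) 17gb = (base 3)111022022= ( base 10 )9701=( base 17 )1G9B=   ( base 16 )25e5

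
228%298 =228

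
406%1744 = 406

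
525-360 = 165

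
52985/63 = 841 +2/63 = 841.03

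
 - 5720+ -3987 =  - 9707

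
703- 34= 669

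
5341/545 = 49/5 = 9.80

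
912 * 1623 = 1480176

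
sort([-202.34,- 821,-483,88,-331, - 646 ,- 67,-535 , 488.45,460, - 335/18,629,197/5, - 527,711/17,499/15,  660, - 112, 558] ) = [ - 821,-646, - 535,-527, - 483, - 331, -202.34, - 112,-67, - 335/18,499/15,197/5, 711/17,88, 460,488.45,558,629  ,  660] 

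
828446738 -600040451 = 228406287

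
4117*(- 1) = -4117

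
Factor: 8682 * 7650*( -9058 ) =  - 601607903400 = -2^3 * 3^3*5^2*7^1*17^1 *647^1 * 1447^1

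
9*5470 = 49230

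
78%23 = 9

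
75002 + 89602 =164604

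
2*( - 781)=-1562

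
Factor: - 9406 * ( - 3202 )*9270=279193971240 = 2^3*3^2*5^1  *  103^1 * 1601^1*4703^1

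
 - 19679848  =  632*( - 31139) 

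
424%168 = 88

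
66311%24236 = 17839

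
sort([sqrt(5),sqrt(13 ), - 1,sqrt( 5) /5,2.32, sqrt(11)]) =[ - 1 , sqrt(5)/5 , sqrt(5) , 2.32 , sqrt(11 ),sqrt(13 )]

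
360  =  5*72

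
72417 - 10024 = 62393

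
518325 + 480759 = 999084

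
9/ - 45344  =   - 9/45344 = - 0.00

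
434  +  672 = 1106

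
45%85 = 45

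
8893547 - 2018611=6874936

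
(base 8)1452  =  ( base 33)oi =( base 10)810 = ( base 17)2DB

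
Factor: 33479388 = 2^2*3^2*929983^1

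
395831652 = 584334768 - 188503116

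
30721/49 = 626 + 47/49 = 626.96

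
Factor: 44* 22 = 2^3*11^2 = 968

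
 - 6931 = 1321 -8252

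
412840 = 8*51605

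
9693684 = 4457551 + 5236133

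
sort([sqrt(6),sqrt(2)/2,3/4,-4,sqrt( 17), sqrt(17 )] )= [ - 4, sqrt( 2) /2, 3/4, sqrt(6 ), sqrt(17 ), sqrt (17) ]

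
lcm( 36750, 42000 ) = 294000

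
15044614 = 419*35906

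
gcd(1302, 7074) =6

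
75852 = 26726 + 49126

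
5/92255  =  1/18451 = 0.00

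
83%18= 11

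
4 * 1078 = 4312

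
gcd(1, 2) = 1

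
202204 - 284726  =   - 82522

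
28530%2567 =293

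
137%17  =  1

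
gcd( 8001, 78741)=9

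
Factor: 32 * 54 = 2^6*3^3= 1728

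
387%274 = 113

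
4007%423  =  200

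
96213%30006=6195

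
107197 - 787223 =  - 680026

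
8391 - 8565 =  - 174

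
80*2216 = 177280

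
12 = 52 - 40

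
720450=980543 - 260093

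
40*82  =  3280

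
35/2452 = 35/2452 = 0.01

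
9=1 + 8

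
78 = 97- 19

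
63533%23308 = 16917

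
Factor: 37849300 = 2^2*5^2*378493^1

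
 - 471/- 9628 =471/9628 =0.05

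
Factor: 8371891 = 11^1*31^1*24551^1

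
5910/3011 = 5910/3011 = 1.96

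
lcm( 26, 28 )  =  364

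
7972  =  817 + 7155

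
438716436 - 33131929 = 405584507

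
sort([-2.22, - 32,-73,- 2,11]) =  [ - 73, - 32,  -  2.22, - 2, 11]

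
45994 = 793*58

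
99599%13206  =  7157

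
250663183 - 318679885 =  - 68016702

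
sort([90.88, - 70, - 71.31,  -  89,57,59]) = [ - 89, - 71.31, - 70,57, 59,90.88]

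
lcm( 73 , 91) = 6643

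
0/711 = 0 = 0.00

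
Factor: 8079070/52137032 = 4039535/26068516  =  2^(- 2)*5^1* 807907^1*6517129^( - 1 )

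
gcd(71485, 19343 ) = 841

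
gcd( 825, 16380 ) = 15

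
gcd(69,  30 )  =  3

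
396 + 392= 788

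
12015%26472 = 12015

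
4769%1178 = 57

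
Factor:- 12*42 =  - 2^3*3^2 * 7^1 = -504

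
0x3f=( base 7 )120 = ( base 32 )1V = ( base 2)111111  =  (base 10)63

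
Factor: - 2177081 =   -  53^1* 41077^1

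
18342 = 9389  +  8953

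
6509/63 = 6509/63 = 103.32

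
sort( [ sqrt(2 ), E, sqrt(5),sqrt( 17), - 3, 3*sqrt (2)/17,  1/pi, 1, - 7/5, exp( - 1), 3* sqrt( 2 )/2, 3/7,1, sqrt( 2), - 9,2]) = [  -  9, - 3, - 7/5, 3*sqrt(2 ) /17,  1/pi, exp (  -  1), 3/7 , 1, 1, sqrt(2 ), sqrt( 2),  2, 3*sqrt( 2) /2, sqrt(5 ),E, sqrt( 17)] 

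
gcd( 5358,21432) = 5358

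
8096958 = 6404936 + 1692022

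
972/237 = 4 + 8/79  =  4.10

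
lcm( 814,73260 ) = 73260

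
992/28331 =992/28331 = 0.04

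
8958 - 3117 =5841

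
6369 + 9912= 16281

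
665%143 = 93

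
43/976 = 43/976 = 0.04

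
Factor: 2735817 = 3^1*7^2*37^1*503^1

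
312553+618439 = 930992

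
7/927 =7/927 = 0.01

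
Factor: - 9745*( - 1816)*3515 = 2^3 * 5^2*19^1*37^1*227^1*1949^1 = 62204673800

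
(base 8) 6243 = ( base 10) 3235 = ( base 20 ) 81f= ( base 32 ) 353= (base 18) 9HD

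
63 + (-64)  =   - 1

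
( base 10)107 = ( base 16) 6b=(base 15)72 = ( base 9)128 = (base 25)47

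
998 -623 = 375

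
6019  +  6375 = 12394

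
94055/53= 94055/53 = 1774.62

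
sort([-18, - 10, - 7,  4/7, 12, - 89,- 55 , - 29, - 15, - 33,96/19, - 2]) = [ - 89,  -  55, - 33 ,-29, - 18,- 15, - 10, - 7, - 2,4/7,96/19, 12]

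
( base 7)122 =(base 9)72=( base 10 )65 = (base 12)55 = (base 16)41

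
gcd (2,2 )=2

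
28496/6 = 4749 + 1/3 = 4749.33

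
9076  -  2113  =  6963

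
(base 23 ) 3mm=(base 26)339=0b100001000011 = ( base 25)39f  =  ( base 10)2115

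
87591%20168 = 6919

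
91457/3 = 91457/3=30485.67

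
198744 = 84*2366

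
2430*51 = 123930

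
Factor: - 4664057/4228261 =-47^ (-1)*89963^(-1)*4664057^1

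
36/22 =1 + 7/11 = 1.64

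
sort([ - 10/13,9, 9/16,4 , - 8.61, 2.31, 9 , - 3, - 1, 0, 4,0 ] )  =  [- 8.61, - 3, - 1 , - 10/13, 0, 0, 9/16, 2.31, 4 , 4, 9, 9 ]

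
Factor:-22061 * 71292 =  -2^2*3^1*13^2*457^1*1697^1  =  -  1572772812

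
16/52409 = 16/52409= 0.00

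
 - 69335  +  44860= - 24475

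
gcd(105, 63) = 21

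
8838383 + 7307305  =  16145688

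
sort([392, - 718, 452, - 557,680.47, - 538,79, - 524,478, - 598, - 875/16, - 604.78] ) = [ - 718, - 604.78, - 598, - 557,-538, - 524  , - 875/16, 79,392, 452  ,  478,680.47]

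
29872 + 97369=127241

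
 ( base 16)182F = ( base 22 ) CH9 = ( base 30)6QB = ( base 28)7P3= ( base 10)6191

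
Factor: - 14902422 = - 2^1*3^1*19^1 * 61^1 * 2143^1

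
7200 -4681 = 2519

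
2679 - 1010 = 1669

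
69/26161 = 69/26161 = 0.00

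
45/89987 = 45/89987 = 0.00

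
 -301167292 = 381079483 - 682246775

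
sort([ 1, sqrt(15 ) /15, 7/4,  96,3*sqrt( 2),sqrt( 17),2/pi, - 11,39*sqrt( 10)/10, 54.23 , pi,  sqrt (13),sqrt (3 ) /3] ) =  [ - 11, sqrt(15 )/15,sqrt( 3) /3,2/pi,  1,7/4,pi,sqrt( 13),sqrt( 17 ),3*sqrt( 2) , 39*sqrt( 10) /10,54.23, 96 ]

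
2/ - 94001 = -2/94001  =  -0.00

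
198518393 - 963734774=  -  765216381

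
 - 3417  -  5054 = -8471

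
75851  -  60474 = 15377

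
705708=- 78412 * (-9) 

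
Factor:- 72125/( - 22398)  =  2^( - 1)*3^ ( - 1 ) *5^3*577^1 * 3733^(  -  1 )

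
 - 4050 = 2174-6224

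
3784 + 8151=11935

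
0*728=0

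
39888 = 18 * 2216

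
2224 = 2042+182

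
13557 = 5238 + 8319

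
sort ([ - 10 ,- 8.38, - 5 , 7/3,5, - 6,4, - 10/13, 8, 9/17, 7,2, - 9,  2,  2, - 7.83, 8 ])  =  [ - 10, - 9, - 8.38,  -  7.83, -6 ,  -  5, - 10/13,9/17,2,2, 2,7/3, 4, 5, 7  ,  8, 8] 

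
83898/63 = 1331 + 5/7 = 1331.71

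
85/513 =85/513 = 0.17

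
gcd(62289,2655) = 9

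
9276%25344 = 9276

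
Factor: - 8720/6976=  - 2^( - 2 ) * 5^1 = - 5/4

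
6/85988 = 3/42994 =0.00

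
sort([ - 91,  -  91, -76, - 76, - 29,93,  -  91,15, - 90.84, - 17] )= [ - 91, - 91, - 91,  -  90.84, - 76,-76,-29, - 17,15,93]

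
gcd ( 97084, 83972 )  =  4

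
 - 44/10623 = -1 + 10579/10623= - 0.00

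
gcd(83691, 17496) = 9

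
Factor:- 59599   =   - 107^1 * 557^1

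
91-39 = 52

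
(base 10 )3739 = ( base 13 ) 1918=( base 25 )5OE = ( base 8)7233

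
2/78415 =2/78415= 0.00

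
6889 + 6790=13679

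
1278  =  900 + 378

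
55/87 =55/87  =  0.63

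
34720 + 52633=87353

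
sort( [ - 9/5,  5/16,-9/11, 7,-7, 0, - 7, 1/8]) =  [-7, - 7, - 9/5, - 9/11,0,1/8, 5/16, 7 ] 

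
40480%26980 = 13500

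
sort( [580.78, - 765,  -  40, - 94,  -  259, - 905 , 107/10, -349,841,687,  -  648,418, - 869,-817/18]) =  [ - 905, - 869 , - 765, - 648,- 349, - 259, - 94,-817/18,- 40,107/10 , 418, 580.78,687,841] 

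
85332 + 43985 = 129317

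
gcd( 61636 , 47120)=76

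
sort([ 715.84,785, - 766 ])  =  [ -766,715.84,785]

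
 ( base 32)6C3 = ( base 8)14603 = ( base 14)2547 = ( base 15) 1E06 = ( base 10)6531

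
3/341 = 3/341 =0.01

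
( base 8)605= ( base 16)185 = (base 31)ch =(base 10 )389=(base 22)HF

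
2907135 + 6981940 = 9889075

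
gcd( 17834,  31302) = 74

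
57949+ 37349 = 95298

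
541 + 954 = 1495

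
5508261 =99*55639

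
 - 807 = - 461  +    -  346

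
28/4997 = 28/4997 = 0.01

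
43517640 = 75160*579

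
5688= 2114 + 3574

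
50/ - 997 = -50/997 =- 0.05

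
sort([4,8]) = [4, 8 ]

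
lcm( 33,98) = 3234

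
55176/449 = 55176/449 = 122.89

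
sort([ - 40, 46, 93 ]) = [ - 40 , 46, 93 ] 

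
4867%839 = 672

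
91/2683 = 91/2683 = 0.03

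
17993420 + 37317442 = 55310862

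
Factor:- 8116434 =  - 2^1*3^2*450913^1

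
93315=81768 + 11547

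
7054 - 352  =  6702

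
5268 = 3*1756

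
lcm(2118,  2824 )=8472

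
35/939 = 35/939  =  0.04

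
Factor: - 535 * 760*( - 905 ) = 2^3*5^3 * 19^1*107^1*181^1 = 367973000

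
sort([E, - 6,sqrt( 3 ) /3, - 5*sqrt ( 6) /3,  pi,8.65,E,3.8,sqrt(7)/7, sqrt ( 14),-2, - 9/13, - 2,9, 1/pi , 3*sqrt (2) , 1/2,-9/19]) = [ - 6, - 5*sqrt( 6)/3,-2,-2,-9/13, - 9/19, 1/pi, sqrt( 7)/7,1/2,sqrt( 3)/3,E,E,  pi,sqrt( 14 ), 3.8,3*sqrt(2),8.65,9]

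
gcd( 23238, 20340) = 18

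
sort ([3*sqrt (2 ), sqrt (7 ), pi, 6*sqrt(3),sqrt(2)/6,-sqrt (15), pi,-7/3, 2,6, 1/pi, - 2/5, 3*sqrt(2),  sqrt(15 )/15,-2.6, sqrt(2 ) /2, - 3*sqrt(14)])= [ - 3*sqrt (14), - sqrt ( 15 ), - 2.6, - 7/3,-2/5, sqrt( 2)/6, sqrt ( 15)/15, 1/pi, sqrt(2)/2, 2,sqrt( 7),pi,  pi,3*sqrt (2 ),3*sqrt( 2),  6,6*sqrt(3 )]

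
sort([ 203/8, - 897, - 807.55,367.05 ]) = [  -  897, - 807.55,  203/8,367.05 ]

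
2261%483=329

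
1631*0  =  0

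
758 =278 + 480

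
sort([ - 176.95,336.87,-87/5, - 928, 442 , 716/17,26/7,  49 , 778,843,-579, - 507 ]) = [ - 928, - 579,-507,-176.95, - 87/5, 26/7,716/17,49,  336.87,442, 778,843] 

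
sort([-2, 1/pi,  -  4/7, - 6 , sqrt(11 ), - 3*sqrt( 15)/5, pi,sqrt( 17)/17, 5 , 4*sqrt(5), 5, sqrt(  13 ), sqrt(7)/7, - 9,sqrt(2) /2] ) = [-9, - 6, -3*sqrt( 15 )/5, - 2, - 4/7,sqrt( 17 ) /17,  1/pi, sqrt (7)/7 , sqrt( 2)/2,pi , sqrt( 11),sqrt(13 ),  5,5, 4*sqrt( 5 )] 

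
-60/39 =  - 2 + 6/13 = - 1.54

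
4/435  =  4/435  =  0.01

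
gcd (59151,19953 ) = 3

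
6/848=3/424 = 0.01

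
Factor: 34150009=23^1*151^1 * 9833^1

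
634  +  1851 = 2485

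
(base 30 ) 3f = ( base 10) 105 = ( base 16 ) 69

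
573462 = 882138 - 308676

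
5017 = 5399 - 382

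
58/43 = 58/43 =1.35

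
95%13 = 4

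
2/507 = 2/507=0.00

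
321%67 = 53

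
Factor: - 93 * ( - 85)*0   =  0^1 = 0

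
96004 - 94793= 1211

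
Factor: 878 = 2^1*439^1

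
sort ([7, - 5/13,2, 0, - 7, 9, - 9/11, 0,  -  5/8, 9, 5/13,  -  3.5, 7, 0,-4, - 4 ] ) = [ - 7, - 4, -4,-3.5, - 9/11, - 5/8,  -  5/13, 0 , 0,  0,5/13,  2, 7, 7,9,9]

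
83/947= 83/947 = 0.09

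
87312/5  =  87312/5 = 17462.40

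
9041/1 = 9041 = 9041.00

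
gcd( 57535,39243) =1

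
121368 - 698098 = -576730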